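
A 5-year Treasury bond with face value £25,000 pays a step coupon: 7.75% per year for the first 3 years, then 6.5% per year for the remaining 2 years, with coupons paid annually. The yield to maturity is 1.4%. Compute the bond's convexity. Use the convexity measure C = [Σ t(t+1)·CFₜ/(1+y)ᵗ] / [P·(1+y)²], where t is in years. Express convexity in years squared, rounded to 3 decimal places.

With y = 0.014:
  t   CF        PV=CF/(1+0.014)^t    t·PV        t(t+1)·PV
  1     1,937.50     1,910.7495     1,910.7495       3,821.4990
  2     1,937.50     1,884.3684     3,768.7367      11,306.2101
  3     1,937.50     1,858.3514     5,575.0543      22,300.2172
  4     1,625.00     1,537.0980     6,148.3918      30,741.9591
  5    26,625.00    24,837.0403   124,185.2013     745,111.2081
  Σ                 32,027.6075   141,588.1337     813,281.0935
P = 32,027.6075.
Convexity = Σ t(t+1)·PV / [P·(1+y)²] = 813,281.0935 / (32,027.6075 × 1.028196) = 24.69678.

24.697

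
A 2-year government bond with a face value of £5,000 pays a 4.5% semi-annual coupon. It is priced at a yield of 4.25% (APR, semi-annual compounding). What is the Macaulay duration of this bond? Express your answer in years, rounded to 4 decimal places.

Periodic yield y = 0.02125. Discount each cash flow and weight by its period:
  t   CF        PV=CF/(1+0.02125)^t    t·PV
  1       112.50       110.1591       110.1591
  2       112.50       107.8669       215.7339
  3       112.50       105.6225       316.8674
  4     5,112.50     4,700.0778    18,800.3110
  Σ                  5,023.7263    19,443.0714
Price P = Σ PV = 5,023.7263.
Macaulay duration = Σ(t·PV) / P = 19,443.0714 / 5,023.7263 = 3.87025 half-year periods.
In years: 3.87025 / 2 = 1.93512 years.

1.9351 years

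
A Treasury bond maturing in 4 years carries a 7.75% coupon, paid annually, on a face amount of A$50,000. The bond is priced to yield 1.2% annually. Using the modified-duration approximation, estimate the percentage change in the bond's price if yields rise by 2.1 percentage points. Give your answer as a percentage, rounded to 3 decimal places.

-7.546%

Periodic yield y = 0.012. Modified duration first:
  t   CF        PV=CF/(1+0.012)^t    t·PV
  1     3,875.00     3,829.0514     3,829.0514
  2     3,875.00     3,783.6476     7,567.2952
  3     3,875.00     3,738.7822    11,216.3467
  4    53,875.00    51,364.7564   205,459.0258
  Σ                 62,716.2377   228,071.7191
P = 62,716.2377; D_Mac = 3.63657 yrs; D_mod = 3.63657/(1+0.012) = 3.59344 yrs.
ΔP/P ≈ -D_mod · Δy = -3.59344 × (+0.021) = -0.075462 = -7.5462%.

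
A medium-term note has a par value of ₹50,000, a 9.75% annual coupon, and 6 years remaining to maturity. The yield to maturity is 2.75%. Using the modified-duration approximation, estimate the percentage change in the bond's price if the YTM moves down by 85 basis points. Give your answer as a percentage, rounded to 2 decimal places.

+4.14%

Periodic yield y = 0.0275. Modified duration first:
  t   CF        PV=CF/(1+0.0275)^t    t·PV
  1     4,875.00     4,744.5255     4,744.5255
  2     4,875.00     4,617.5431     9,235.0862
  3     4,875.00     4,493.9592    13,481.8777
  4     4,875.00     4,373.6830    17,494.7318
  5     4,875.00     4,256.6257    21,283.1287
  6    54,875.00    46,631.9471   279,791.6828
  Σ                 69,118.2837   346,031.0328
P = 69,118.2837; D_Mac = 5.00636 yrs; D_mod = 5.00636/(1+0.0275) = 4.87237 yrs.
ΔP/P ≈ -D_mod · Δy = -4.87237 × (-0.0085) = +0.041415 = +4.1415%.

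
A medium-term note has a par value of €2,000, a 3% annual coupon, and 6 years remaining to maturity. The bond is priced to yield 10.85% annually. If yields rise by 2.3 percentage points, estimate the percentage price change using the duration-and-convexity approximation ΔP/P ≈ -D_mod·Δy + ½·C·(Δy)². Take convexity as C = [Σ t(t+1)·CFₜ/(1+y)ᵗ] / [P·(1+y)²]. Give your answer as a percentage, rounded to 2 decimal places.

With y = 0.1085:
  t   CF        PV=CF/(1+0.1085)^t    t·PV        t(t+1)·PV
  1        60.00        54.1272        54.1272         108.2544
  2        60.00        48.8292        97.6585         292.9754
  3        60.00        44.0498       132.1495         528.5979
  4        60.00        39.7382       158.9529         794.7645
  5        60.00        35.8486       179.2432       1,075.4594
  6     2,060.00     1,110.3325     6,661.9947      46,633.9632
  Σ                  1,332.9256     7,284.1260      49,434.0148
P = 1,332.9256; D_Mac = 5.46477 yrs; D_mod = 4.92987 yrs; C = 30.18204.
Duration effect: -4.92987 × (+0.023) = -0.113387
Convexity effect: 0.5 × 30.18204 × (0.023)² = +0.0079831
ΔP/P ≈ -0.113387 + 0.0079831 = -0.105404 = -10.5404%.

-10.54%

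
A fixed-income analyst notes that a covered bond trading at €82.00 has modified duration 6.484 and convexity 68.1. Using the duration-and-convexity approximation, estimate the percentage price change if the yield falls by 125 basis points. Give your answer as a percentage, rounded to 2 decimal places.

+8.64%

Duration effect: -D_mod·Δy = -6.484 × (-0.0125) = +0.081050
Convexity effect: ½·C·(Δy)² = 0.5 × 68.1 × (-0.0125)² = +0.0053203125
ΔP/P ≈ +0.081050 + 0.0053203125 = +0.0863703125
= +8.63703125%.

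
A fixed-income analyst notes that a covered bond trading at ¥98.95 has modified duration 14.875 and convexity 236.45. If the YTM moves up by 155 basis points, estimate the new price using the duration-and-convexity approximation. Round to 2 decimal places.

Duration effect: -D_mod·Δy = -14.875 × (+0.0155) = -0.2305625
Convexity effect: ½·C·(Δy)² = 0.5 × 236.45 × (0.0155)² = +0.02840355625
ΔP/P ≈ -0.2305625 + 0.02840355625 = -0.20215894375
New price ≈ 98.95 × (1 - 0.20215894375) = 78.9463725159375.

¥78.95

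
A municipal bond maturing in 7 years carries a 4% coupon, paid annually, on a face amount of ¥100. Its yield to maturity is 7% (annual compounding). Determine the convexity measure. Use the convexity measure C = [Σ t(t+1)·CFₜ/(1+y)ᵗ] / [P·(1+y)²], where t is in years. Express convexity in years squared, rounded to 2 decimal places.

41.19

With y = 0.07:
  t   CF        PV=CF/(1+0.07)^t    t·PV        t(t+1)·PV
  1         4.00         3.7383         3.7383           7.4766
  2         4.00         3.4938         6.9875          20.9625
  3         4.00         3.2652         9.7956          39.1823
  4         4.00         3.0516        12.2063          61.0316
  5         4.00         2.8519        14.2597          85.5583
  6         4.00         2.6654        15.9922         111.9455
  7       104.00        64.7660       453.3618       3,626.8945
  Σ                     83.8321       516.3415       3,953.0514
P = 83.8321.
Convexity = Σ t(t+1)·PV / [P·(1+y)²] = 3,953.0514 / (83.8321 × 1.144900) = 41.18645.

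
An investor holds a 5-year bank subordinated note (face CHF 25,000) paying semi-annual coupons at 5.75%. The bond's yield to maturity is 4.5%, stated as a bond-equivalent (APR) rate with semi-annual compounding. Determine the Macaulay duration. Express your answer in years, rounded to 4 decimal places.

4.4344 years

Periodic yield y = 0.0225. Discount each cash flow and weight by its period:
  t   CF        PV=CF/(1+0.0225)^t    t·PV
  1       718.75       702.9340       702.9340
  2       718.75       687.4660     1,374.9320
  3       718.75       672.3384     2,017.0152
  4       718.75       657.5437     2,630.1746
  5       718.75       643.0745     3,215.3724
  6       718.75       628.9237     3,773.5422
  7       718.75       615.0843     4,305.5901
  8       718.75       601.5494     4,812.3955
  9       718.75       588.3124     5,294.8117
  10   25,718.75    20,588.1200   205,881.1996
  Σ                 26,385.3463   234,007.9672
Price P = Σ PV = 26,385.3463.
Macaulay duration = Σ(t·PV) / P = 234,007.9672 / 26,385.3463 = 8.86886 half-year periods.
In years: 8.86886 / 2 = 4.43443 years.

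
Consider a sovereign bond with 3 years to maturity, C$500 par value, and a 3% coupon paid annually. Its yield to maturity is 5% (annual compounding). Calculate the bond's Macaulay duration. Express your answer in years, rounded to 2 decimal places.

Periodic yield y = 0.05. Discount each cash flow and weight by its year:
  t   CF        PV=CF/(1+0.05)^t    t·PV
  1        15.00        14.2857        14.2857
  2        15.00        13.6054        27.2109
  3       515.00       444.8764     1,334.6291
  Σ                    472.7675     1,376.1257
Price P = Σ PV = 472.7675.
Macaulay duration = Σ(t·PV) / P = 1,376.1257 / 472.7675 = 2.91079 years.

2.91 years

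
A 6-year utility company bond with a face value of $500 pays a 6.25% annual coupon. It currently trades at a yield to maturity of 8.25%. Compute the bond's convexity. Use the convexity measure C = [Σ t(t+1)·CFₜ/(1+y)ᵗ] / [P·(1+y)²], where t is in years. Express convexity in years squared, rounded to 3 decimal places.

29.064

With y = 0.0825:
  t   CF        PV=CF/(1+0.0825)^t    t·PV        t(t+1)·PV
  1        31.25        28.8684        28.8684          57.7367
  2        31.25        26.6682        53.3365         160.0094
  3        31.25        24.6358        73.9073         295.6294
  4        31.25        22.7582        91.0329         455.1645
  5        31.25        21.0238       105.1188         630.7130
  6       531.25       330.1654     1,980.9922      13,866.9453
  Σ                    454.1197     2,333.2561      15,466.1983
P = 454.1197.
Convexity = Σ t(t+1)·PV / [P·(1+y)²] = 15,466.1983 / (454.1197 × 1.171806) = 29.06413.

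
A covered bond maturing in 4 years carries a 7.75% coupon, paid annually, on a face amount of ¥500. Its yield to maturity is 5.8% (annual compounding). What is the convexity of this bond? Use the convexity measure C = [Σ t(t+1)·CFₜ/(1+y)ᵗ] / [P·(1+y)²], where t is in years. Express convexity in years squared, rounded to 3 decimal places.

15.515

With y = 0.058:
  t   CF        PV=CF/(1+0.058)^t    t·PV        t(t+1)·PV
  1        38.75        36.6257        36.6257          73.2514
  2        38.75        34.6179        69.2357         207.7072
  3        38.75        32.7201        98.1603         392.6413
  4       538.75       429.9764     1,719.9056       8,599.5279
  Σ                    533.9401     1,923.9273       9,273.1278
P = 533.9401.
Convexity = Σ t(t+1)·PV / [P·(1+y)²] = 9,273.1278 / (533.9401 × 1.119364) = 15.51538.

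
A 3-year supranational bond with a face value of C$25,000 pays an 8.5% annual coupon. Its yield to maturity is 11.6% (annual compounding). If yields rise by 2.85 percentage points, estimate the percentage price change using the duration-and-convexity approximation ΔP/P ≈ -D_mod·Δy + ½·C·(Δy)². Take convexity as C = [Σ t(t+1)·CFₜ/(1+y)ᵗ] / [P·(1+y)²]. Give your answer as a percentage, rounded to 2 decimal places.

-6.70%

With y = 0.116:
  t   CF        PV=CF/(1+0.116)^t    t·PV        t(t+1)·PV
  1     2,125.00     1,904.1219     1,904.1219       3,808.2437
  2     2,125.00     1,706.2024     3,412.4048      10,237.2143
  3    27,125.00    19,515.3868    58,546.1603     234,184.6413
  Σ                 23,125.7110    63,862.6870     248,230.0994
P = 23,125.7110; D_Mac = 2.76154 yrs; D_mod = 2.47450 yrs; C = 8.61849.
Duration effect: -2.47450 × (+0.0285) = -0.070523
Convexity effect: 0.5 × 8.61849 × (0.0285)² = +0.0035002
ΔP/P ≈ -0.070523 + 0.0035002 = -0.067023 = -6.7023%.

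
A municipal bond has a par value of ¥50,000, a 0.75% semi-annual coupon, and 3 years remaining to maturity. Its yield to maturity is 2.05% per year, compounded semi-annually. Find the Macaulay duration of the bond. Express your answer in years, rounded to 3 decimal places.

Periodic yield y = 0.01025. Discount each cash flow and weight by its period:
  t   CF        PV=CF/(1+0.01025)^t    t·PV
  1       187.50       185.5976       185.5976
  2       187.50       183.7146       367.4291
  3       187.50       181.8506       545.5517
  4       187.50       180.0055       720.0221
  5       187.50       178.1792       890.8959
  6    50,187.50    47,208.7399   283,252.4391
  Σ                 48,118.0873   285,961.9356
Price P = Σ PV = 48,118.0873.
Macaulay duration = Σ(t·PV) / P = 285,961.9356 / 48,118.0873 = 5.94292 half-year periods.
In years: 5.94292 / 2 = 2.97146 years.

2.971 years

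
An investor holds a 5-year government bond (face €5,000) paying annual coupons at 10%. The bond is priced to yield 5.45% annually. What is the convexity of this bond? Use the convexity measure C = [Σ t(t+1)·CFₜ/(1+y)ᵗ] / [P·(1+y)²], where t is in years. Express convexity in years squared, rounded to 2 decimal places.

21.59

With y = 0.0545:
  t   CF        PV=CF/(1+0.0545)^t    t·PV        t(t+1)·PV
  1       500.00       474.1584       474.1584         948.3167
  2       500.00       449.6523       899.3046       2,697.9139
  3       500.00       426.4128     1,279.2385       5,116.9538
  4       500.00       404.3744     1,617.4977       8,087.4883
  5     5,500.00     4,218.2253    21,091.1264     126,546.7581
  Σ                  5,972.8232    25,361.3255     143,397.4309
P = 5,972.8232.
Convexity = Σ t(t+1)·PV / [P·(1+y)²] = 143,397.4309 / (5,972.8232 × 1.111970) = 21.59079.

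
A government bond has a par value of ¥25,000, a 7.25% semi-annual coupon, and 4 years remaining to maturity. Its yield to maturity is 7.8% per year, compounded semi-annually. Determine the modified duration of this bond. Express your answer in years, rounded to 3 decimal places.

3.405 years

Periodic yield y = 0.039. First find Macaulay duration:
  t   CF        PV=CF/(1+0.039)^t    t·PV
  1       906.25       872.2329       872.2329
  2       906.25       839.4927     1,678.9854
  3       906.25       807.9814     2,423.9443
  4       906.25       777.6530     3,110.6118
  5       906.25       748.4629     3,742.3145
  6       906.25       720.3685     4,322.2112
  7       906.25       693.3287     4,853.3010
  8    25,906.25    19,075.6863   152,605.4904
  Σ                 24,535.2065   173,609.0915
P = 24,535.2065; Macaulay duration = 173,609.0915 / 24,535.2065 = 7.07592 half-year periods = 3.53796 years.
Modified duration = D_Mac / (1 + y) = 3.53796 / 1.039 = 3.40516 years.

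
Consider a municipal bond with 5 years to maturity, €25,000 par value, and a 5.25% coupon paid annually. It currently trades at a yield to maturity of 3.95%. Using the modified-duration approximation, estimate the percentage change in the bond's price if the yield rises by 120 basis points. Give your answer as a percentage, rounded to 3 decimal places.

-5.241%

Periodic yield y = 0.0395. Modified duration first:
  t   CF        PV=CF/(1+0.0395)^t    t·PV
  1     1,312.50     1,262.6263     1,262.6263
  2     1,312.50     1,214.6477     2,429.2954
  3     1,312.50     1,168.4922     3,505.4767
  4     1,312.50     1,124.0907     4,496.3626
  5    26,312.50    21,679.0199   108,395.0997
  Σ                 26,448.8768   120,088.8607
P = 26,448.8768; D_Mac = 4.54041 yrs; D_mod = 4.54041/(1+0.0395) = 4.36788 yrs.
ΔP/P ≈ -D_mod · Δy = -4.36788 × (+0.012) = -0.052415 = -5.2415%.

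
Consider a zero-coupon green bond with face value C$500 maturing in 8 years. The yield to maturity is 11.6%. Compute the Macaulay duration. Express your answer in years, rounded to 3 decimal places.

8.000 years

A zero-coupon bond has a single cash flow at maturity, so its Macaulay duration equals its maturity: 8 years.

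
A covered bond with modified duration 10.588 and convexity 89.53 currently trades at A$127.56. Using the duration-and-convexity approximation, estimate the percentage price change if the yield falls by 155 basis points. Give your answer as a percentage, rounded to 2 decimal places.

Duration effect: -D_mod·Δy = -10.588 × (-0.0155) = +0.164114
Convexity effect: ½·C·(Δy)² = 0.5 × 89.53 × (-0.0155)² = +0.01075479125
ΔP/P ≈ +0.164114 + 0.01075479125 = +0.17486879125
= +17.486879125%.

+17.49%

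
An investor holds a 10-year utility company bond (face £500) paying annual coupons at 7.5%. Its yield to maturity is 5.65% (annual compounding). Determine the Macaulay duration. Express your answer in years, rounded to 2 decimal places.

Periodic yield y = 0.0565. Discount each cash flow and weight by its year:
  t   CF        PV=CF/(1+0.0565)^t    t·PV
  1        37.50        35.4946        35.4946
  2        37.50        33.5964        67.1927
  3        37.50        31.7997        95.3990
  4        37.50        30.0991       120.3963
  5        37.50        28.4894       142.4472
  6        37.50        26.9659       161.7952
  7        37.50        25.5238       178.6664
  8        37.50        24.1588       193.2704
  9        37.50        22.8668       205.8014
  10      537.50       310.2298     3,102.2976
  Σ                    569.2241     4,302.7606
Price P = Σ PV = 569.2241.
Macaulay duration = Σ(t·PV) / P = 4,302.7606 / 569.2241 = 7.55899 years.

7.56 years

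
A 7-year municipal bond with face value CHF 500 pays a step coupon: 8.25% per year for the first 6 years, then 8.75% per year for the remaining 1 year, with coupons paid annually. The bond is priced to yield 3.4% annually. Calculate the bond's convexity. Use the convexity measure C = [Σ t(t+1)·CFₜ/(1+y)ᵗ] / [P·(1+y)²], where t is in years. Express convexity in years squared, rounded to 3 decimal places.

40.300

With y = 0.034:
  t   CF        PV=CF/(1+0.034)^t    t·PV        t(t+1)·PV
  1        41.25        39.8936        39.8936          79.7872
  2        41.25        38.5818        77.1637         231.4910
  3        41.25        37.3132       111.9396         447.7582
  4        41.25        36.0863       144.3450         721.7251
  5        41.25        34.8997       174.4983       1,046.9900
  6        41.25        33.7521       202.5126       1,417.5879
  7       543.75       430.2843     3,011.9901      24,095.9207
  Σ                    650.8109     3,762.3428      28,041.2602
P = 650.8109.
Convexity = Σ t(t+1)·PV / [P·(1+y)²] = 28,041.2602 / (650.8109 × 1.069156) = 40.29968.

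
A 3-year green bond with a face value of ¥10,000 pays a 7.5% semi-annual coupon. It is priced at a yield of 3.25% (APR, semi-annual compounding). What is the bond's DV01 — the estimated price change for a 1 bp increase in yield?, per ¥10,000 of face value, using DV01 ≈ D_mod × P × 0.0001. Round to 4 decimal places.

¥3.0413

Periodic yield y = 0.01625.
  t   CF        PV=CF/(1+0.01625)^t    t·PV
  1       375.00       369.0037       369.0037
  2       375.00       363.1033       726.2065
  3       375.00       357.2972     1,071.8915
  4       375.00       351.5839     1,406.3358
  5       375.00       345.9621     1,729.8103
  6    10,375.00     9,418.5653    56,511.3919
  Σ                 11,205.5155    61,814.6397
P = 11,205.5155; D_Mac = 5.51645 half-year periods = 2.75822 yrs; D_mod = 2.71412 yrs.
DV01 ≈ 2.71412 × 11,205.5155 × 0.0001 = 3.041311.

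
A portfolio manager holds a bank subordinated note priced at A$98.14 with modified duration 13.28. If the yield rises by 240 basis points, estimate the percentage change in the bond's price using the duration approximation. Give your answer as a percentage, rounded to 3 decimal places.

-31.872%

Duration approximation: ΔP/P ≈ -D_mod · Δy = -13.28 × (+0.024) = -0.318720.
As a percentage: -31.8720%.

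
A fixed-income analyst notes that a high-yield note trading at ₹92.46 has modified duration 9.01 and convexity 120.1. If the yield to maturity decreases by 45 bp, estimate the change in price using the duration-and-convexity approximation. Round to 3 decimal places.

Duration effect: -D_mod·Δy = -9.01 × (-0.0045) = +0.040545
Convexity effect: ½·C·(Δy)² = 0.5 × 120.1 × (-0.0045)² = +0.0012160125
ΔP/P ≈ +0.040545 + 0.0012160125 = +0.0417610125
ΔP ≈ 92.46 × (+0.0417610125) = +3.86122321575.

+₹3.861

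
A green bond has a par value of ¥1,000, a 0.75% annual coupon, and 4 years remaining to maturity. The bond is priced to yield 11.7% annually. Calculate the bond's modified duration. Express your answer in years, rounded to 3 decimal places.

Periodic yield y = 0.117. First find Macaulay duration:
  t   CF        PV=CF/(1+0.117)^t    t·PV
  1         7.50         6.7144         6.7144
  2         7.50         6.0111        12.0222
  3         7.50         5.3815        16.1444
  4     1,007.50       647.1908     2,588.7634
  Σ                    665.2978     2,623.6444
P = 665.2978; Macaulay duration = 2,623.6444 / 665.2978 = 3.94356 years.
Modified duration = D_Mac / (1 + y) = 3.94356 / 1.117 = 3.53050 years.

3.530 years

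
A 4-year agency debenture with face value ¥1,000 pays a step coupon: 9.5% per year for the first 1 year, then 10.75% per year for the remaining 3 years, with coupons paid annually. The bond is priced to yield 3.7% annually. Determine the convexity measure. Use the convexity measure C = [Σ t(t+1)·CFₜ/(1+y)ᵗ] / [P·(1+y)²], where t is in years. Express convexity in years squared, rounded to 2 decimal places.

15.75

With y = 0.037:
  t   CF        PV=CF/(1+0.037)^t    t·PV        t(t+1)·PV
  1        95.00        91.6104        91.6104         183.2208
  2       107.50        99.9657       199.9314         599.7941
  3       107.50        96.3989       289.1968       1,156.7871
  4     1,107.50       957.6983     3,830.7931      19,153.9657
  Σ                  1,245.6733     4,411.5317      21,093.7677
P = 1,245.6733.
Convexity = Σ t(t+1)·PV / [P·(1+y)²] = 21,093.7677 / (1,245.6733 × 1.075369) = 15.74681.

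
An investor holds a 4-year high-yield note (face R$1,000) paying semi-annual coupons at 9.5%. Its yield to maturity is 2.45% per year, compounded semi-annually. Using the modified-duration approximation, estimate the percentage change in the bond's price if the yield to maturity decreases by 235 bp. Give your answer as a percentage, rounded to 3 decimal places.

+8.111%

Periodic yield y = 0.01225. Modified duration first:
  t   CF        PV=CF/(1+0.01225)^t    t·PV
  1        47.50        46.9252        46.9252
  2        47.50        46.3573        92.7146
  3        47.50        45.7963       137.3889
  4        47.50        45.2421       180.9683
  5        47.50        44.6946       223.4728
  6        47.50        44.1537       264.9221
  7        47.50        43.6193       305.3354
  8     1,047.50       950.2803     7,602.2428
  Σ                  1,267.0687     8,853.9699
P = 1,267.0687; D_Mac = 6.98776 half-year periods = 3.49388 yrs; D_mod = 3.49388/(1+0.01225) = 3.45160 yrs.
ΔP/P ≈ -D_mod · Δy = -3.45160 × (-0.0235) = +0.081113 = +8.1113%.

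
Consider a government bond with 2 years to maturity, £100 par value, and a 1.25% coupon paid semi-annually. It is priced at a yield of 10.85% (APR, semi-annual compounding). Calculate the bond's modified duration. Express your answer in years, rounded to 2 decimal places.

1.88 years

Periodic yield y = 0.05425. First find Macaulay duration:
  t   CF        PV=CF/(1+0.05425)^t    t·PV
  1        0.625         0.5928         0.5928
  2        0.625         0.5623         1.1247
  3        0.625         0.5334         1.6002
  4      100.625        81.4576       325.8303
  Σ                     83.1461       329.1480
P = 83.1461; Macaulay duration = 329.1480 / 83.1461 = 3.95867 half-year periods = 1.97933 years.
Modified duration = D_Mac / (1 + y) = 1.97933 / 1.05425 = 1.87748 years.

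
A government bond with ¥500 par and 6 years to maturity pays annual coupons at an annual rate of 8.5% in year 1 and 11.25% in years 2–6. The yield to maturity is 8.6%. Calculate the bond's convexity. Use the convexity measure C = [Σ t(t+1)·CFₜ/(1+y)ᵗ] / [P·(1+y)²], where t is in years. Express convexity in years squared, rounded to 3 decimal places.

With y = 0.086:
  t   CF        PV=CF/(1+0.086)^t    t·PV        t(t+1)·PV
  1        42.50        39.1344        39.1344          78.2689
  2        56.25        47.6939        95.3878         286.1634
  3        56.25        43.9170       131.7511         527.0045
  4        56.25        40.4393       161.7570         808.7852
  5        56.25        37.2369       186.1844       1,117.1067
  6       556.25       339.0713     2,034.4280      14,240.9959
  Σ                    547.4929     2,648.6429      17,058.3247
P = 547.4929.
Convexity = Σ t(t+1)·PV / [P·(1+y)²] = 17,058.3247 / (547.4929 × 1.179396) = 26.41790.

26.418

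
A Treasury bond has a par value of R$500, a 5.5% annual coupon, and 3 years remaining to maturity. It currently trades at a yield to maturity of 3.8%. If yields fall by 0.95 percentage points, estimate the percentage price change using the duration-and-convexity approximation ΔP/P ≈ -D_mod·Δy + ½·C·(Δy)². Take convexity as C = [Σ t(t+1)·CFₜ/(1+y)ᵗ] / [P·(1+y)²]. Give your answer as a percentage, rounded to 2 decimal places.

+2.66%

With y = 0.038:
  t   CF        PV=CF/(1+0.038)^t    t·PV        t(t+1)·PV
  1        27.50        26.4933        26.4933          52.9865
  2        27.50        25.5234        51.0467         153.1402
  3       527.50       471.6615     1,414.9844       5,659.9377
  Σ                    523.6781     1,492.5244       5,866.0644
P = 523.6781; D_Mac = 2.85008 yrs; D_mod = 2.74574 yrs; C = 10.39651.
Duration effect: -2.74574 × (-0.0095) = +0.026085
Convexity effect: 0.5 × 10.39651 × (-0.0095)² = +0.0004691
ΔP/P ≈ +0.026085 + 0.0004691 = +0.026554 = +2.6554%.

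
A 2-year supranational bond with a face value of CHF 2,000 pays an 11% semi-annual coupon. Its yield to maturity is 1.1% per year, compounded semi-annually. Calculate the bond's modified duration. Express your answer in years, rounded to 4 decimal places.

1.8530 years

Periodic yield y = 0.0055. First find Macaulay duration:
  t   CF        PV=CF/(1+0.0055)^t    t·PV
  1       110.00       109.3983       109.3983
  2       110.00       108.7999       217.5998
  3       110.00       108.2048       324.6144
  4     2,110.00     2,064.2113     8,256.8453
  Σ                  2,390.6143     8,908.4578
P = 2,390.6143; Macaulay duration = 8,908.4578 / 2,390.6143 = 3.72643 half-year periods = 1.86322 years.
Modified duration = D_Mac / (1 + y) = 1.86322 / 1.0055 = 1.85302 years.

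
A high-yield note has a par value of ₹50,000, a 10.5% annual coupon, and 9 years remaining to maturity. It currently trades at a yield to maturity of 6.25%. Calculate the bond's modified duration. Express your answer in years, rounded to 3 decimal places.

Periodic yield y = 0.0625. First find Macaulay duration:
  t   CF        PV=CF/(1+0.0625)^t    t·PV
  1     5,250.00     4,941.1765     4,941.1765
  2     5,250.00     4,650.5190     9,301.0381
  3     5,250.00     4,376.9591    13,130.8773
  4     5,250.00     4,119.4909    16,477.9636
  5     5,250.00     3,877.1679    19,385.8396
  6     5,250.00     3,649.0992    21,894.5953
  7     5,250.00     3,434.4463    24,041.1242
  8     5,250.00     3,232.4201    25,859.3605
  9    55,250.00    32,016.3511   288,147.1599
  Σ                 64,297.6301   423,179.1348
P = 64,297.6301; Macaulay duration = 423,179.1348 / 64,297.6301 = 6.58157 years.
Modified duration = D_Mac / (1 + y) = 6.58157 / 1.0625 = 6.19442 years.

6.194 years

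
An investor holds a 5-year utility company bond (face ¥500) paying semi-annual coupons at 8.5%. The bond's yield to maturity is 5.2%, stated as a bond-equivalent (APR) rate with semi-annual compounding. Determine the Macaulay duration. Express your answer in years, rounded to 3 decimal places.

Periodic yield y = 0.026. Discount each cash flow and weight by its period:
  t   CF        PV=CF/(1+0.026)^t    t·PV
  1        21.25        20.7115        20.7115
  2        21.25        20.1866        40.3733
  3        21.25        19.6751        59.0253
  4        21.25        19.1765        76.7060
  5        21.25        18.6906        93.4528
  6        21.25        18.2169       109.3015
  7        21.25        17.7553       124.2869
  8        21.25        17.3053       138.4427
  9        21.25        16.8668       151.8012
  10      521.25       403.2482     4,032.4822
  Σ                    571.8328     4,846.5834
Price P = Σ PV = 571.8328.
Macaulay duration = Σ(t·PV) / P = 4,846.5834 / 571.8328 = 8.47552 half-year periods.
In years: 8.47552 / 2 = 4.23776 years.

4.238 years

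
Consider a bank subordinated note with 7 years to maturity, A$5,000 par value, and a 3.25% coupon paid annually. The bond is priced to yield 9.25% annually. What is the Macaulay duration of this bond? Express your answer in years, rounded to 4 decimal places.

Periodic yield y = 0.0925. Discount each cash flow and weight by its year:
  t   CF        PV=CF/(1+0.0925)^t    t·PV
  1       162.50       148.7414       148.7414
  2       162.50       136.1478       272.2955
  3       162.50       124.6204       373.8611
  4       162.50       114.0690       456.2759
  5       162.50       104.4110       522.0549
  6       162.50        95.5707       573.4241
  7     5,162.50     2,779.1369    19,453.9585
  Σ                  3,502.6971    21,800.6114
Price P = Σ PV = 3,502.6971.
Macaulay duration = Σ(t·PV) / P = 21,800.6114 / 3,502.6971 = 6.22395 years.

6.2239 years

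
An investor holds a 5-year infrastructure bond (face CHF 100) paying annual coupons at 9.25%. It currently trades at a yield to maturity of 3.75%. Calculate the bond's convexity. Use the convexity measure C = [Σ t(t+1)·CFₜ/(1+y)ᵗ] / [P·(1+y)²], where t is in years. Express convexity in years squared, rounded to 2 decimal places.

With y = 0.0375:
  t   CF        PV=CF/(1+0.0375)^t    t·PV        t(t+1)·PV
  1         9.25         8.9157         8.9157          17.8313
  2         9.25         8.5934        17.1868          51.5605
  3         9.25         8.2828        24.8484          99.3937
  4         9.25         7.9834        31.9337         159.6685
  5       109.25        90.8826       454.4132       2,726.4791
  Σ                    124.6579       537.2978       3,054.9331
P = 124.6579.
Convexity = Σ t(t+1)·PV / [P·(1+y)²] = 3,054.9331 / (124.6579 × 1.076406) = 22.76699.

22.77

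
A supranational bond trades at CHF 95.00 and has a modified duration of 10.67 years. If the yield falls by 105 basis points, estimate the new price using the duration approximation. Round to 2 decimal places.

Duration approximation: ΔP/P ≈ -D_mod · Δy = -10.67 × (-0.0105) = +0.112035.
New price ≈ 95.00 × (1 + 0.112035) = 105.643325.

CHF 105.64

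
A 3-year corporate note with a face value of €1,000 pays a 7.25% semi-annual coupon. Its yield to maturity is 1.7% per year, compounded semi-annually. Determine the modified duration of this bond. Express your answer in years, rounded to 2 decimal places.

Periodic yield y = 0.0085. First find Macaulay duration:
  t   CF        PV=CF/(1+0.0085)^t    t·PV
  1        36.25        35.9445        35.9445
  2        36.25        35.6415        71.2830
  3        36.25        35.3411       106.0234
  4        36.25        35.0433       140.1730
  5        36.25        34.7479       173.7395
  6     1,036.25       984.9385     5,909.6312
  Σ                  1,161.6568     6,436.7945
P = 1,161.6568; Macaulay duration = 6,436.7945 / 1,161.6568 = 5.54105 half-year periods = 2.77052 years.
Modified duration = D_Mac / (1 + y) = 2.77052 / 1.0085 = 2.74717 years.

2.75 years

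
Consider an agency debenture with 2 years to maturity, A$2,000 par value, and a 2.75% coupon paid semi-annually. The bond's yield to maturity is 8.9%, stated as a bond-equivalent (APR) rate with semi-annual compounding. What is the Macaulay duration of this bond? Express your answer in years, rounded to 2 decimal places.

Periodic yield y = 0.0445. Discount each cash flow and weight by its period:
  t   CF        PV=CF/(1+0.0445)^t    t·PV
  1        27.50        26.3284        26.3284
  2        27.50        25.2067        50.4134
  3        27.50        24.1328        72.3983
  4     2,027.50     1,703.4410     6,813.7638
  Σ                  1,779.1088     6,962.9039
Price P = Σ PV = 1,779.1088.
Macaulay duration = Σ(t·PV) / P = 6,962.9039 / 1,779.1088 = 3.91370 half-year periods.
In years: 3.91370 / 2 = 1.95685 years.

1.96 years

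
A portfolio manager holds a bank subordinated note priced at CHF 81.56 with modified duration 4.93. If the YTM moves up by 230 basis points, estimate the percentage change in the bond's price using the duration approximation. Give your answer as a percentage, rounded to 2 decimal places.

-11.34%

Duration approximation: ΔP/P ≈ -D_mod · Δy = -4.93 × (+0.023) = -0.113390.
As a percentage: -11.3390%.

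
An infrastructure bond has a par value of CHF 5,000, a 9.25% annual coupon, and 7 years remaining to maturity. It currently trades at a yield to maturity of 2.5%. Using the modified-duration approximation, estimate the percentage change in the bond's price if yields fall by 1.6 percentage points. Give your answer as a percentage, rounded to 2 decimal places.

+8.94%

Periodic yield y = 0.025. Modified duration first:
  t   CF        PV=CF/(1+0.025)^t    t·PV
  1       462.50       451.2195       451.2195
  2       462.50       440.2142       880.4283
  3       462.50       429.4772     1,288.4317
  4       462.50       419.0022     1,676.0087
  5       462.50       408.7826     2,043.9130
  6       462.50       398.8123     2,392.8738
  7     5,462.50     4,595.4113    32,167.8794
  Σ                  7,142.9193    40,900.7545
P = 7,142.9193; D_Mac = 5.72606 yrs; D_mod = 5.72606/(1+0.025) = 5.58640 yrs.
ΔP/P ≈ -D_mod · Δy = -5.58640 × (-0.016) = +0.089382 = +8.9382%.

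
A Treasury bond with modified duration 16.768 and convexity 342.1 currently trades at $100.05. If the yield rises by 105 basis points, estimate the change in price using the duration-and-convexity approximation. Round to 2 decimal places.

Duration effect: -D_mod·Δy = -16.768 × (+0.0105) = -0.176064
Convexity effect: ½·C·(Δy)² = 0.5 × 342.1 × (0.0105)² = +0.0188582625
ΔP/P ≈ -0.176064 + 0.0188582625 = -0.1572057375
ΔP ≈ 100.05 × (-0.1572057375) = -15.728434036875.

-$15.73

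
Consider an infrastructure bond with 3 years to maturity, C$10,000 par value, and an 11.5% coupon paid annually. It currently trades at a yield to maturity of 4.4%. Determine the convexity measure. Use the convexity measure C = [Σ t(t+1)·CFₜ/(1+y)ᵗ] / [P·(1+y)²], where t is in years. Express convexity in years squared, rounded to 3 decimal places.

With y = 0.044:
  t   CF        PV=CF/(1+0.044)^t    t·PV        t(t+1)·PV
  1     1,150.00     1,101.5326     1,101.5326       2,203.0651
  2     1,150.00     1,055.1078     2,110.2156       6,330.6469
  3    11,150.00     9,798.8108    29,396.4323     117,585.7294
  Σ                 11,955.4512    32,608.1806     126,119.4415
P = 11,955.4512.
Convexity = Σ t(t+1)·PV / [P·(1+y)²] = 126,119.4415 / (11,955.4512 × 1.089936) = 9.67866.

9.679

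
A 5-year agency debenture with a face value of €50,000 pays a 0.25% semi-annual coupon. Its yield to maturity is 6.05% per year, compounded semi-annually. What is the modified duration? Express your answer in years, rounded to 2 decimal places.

4.82 years

Periodic yield y = 0.03025. First find Macaulay duration:
  t   CF        PV=CF/(1+0.03025)^t    t·PV
  1        62.50        60.6649        60.6649
  2        62.50        58.8837       117.7673
  3        62.50        57.1547       171.4642
  4        62.50        55.4766       221.9062
  5        62.50        53.8477       269.2383
  6        62.50        52.2666       313.5996
  7        62.50        50.7320       355.1237
  8        62.50        49.2424       393.9390
  9        62.50        47.7965       430.1688
  10   50,062.50    37,160.9067   371,609.0666
  Σ                 37,646.9716   373,942.9388
P = 37,646.9716; Macaulay duration = 373,942.9388 / 37,646.9716 = 9.93288 half-year periods = 4.96644 years.
Modified duration = D_Mac / (1 + y) = 4.96644 / 1.03025 = 4.82062 years.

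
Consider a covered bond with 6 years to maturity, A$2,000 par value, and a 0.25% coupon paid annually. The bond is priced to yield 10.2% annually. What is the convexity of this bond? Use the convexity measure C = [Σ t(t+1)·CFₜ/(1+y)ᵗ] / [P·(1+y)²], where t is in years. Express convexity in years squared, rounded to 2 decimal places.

With y = 0.102:
  t   CF        PV=CF/(1+0.102)^t    t·PV        t(t+1)·PV
  1         5.00         4.5372         4.5372           9.0744
  2         5.00         4.1172         8.2345          24.7035
  3         5.00         3.7362        11.2085          44.8339
  4         5.00         3.3903        13.5614          67.8069
  5         5.00         3.0765        15.3827          92.2961
  6     2,005.00     1,119.5018     6,717.0110      47,019.0771
  Σ                  1,138.3593     6,769.9352      47,257.7918
P = 1,138.3593.
Convexity = Σ t(t+1)·PV / [P·(1+y)²] = 47,257.7918 / (1,138.3593 × 1.214404) = 34.18463.

34.18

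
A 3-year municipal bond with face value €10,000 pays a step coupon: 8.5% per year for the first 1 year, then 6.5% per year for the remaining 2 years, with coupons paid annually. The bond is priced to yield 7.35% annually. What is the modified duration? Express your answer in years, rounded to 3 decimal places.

Periodic yield y = 0.0735. First find Macaulay duration:
  t   CF        PV=CF/(1+0.0735)^t    t·PV
  1       850.00       791.8025       791.8025
  2       650.00       564.0392     1,128.0783
  3    10,650.00     8,608.8167    25,826.4501
  Σ                  9,964.6584    27,746.3310
P = 9,964.6584; Macaulay duration = 27,746.3310 / 9,964.6584 = 2.78447 years.
Modified duration = D_Mac / (1 + y) = 2.78447 / 1.0735 = 2.59383 years.

2.594 years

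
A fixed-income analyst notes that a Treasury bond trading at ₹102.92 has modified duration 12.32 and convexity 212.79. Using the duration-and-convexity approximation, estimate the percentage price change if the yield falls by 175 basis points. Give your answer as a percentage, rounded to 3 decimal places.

Duration effect: -D_mod·Δy = -12.32 × (-0.0175) = +0.215600
Convexity effect: ½·C·(Δy)² = 0.5 × 212.79 × (-0.0175)² = +0.03258346875
ΔP/P ≈ +0.215600 + 0.03258346875 = +0.24818346875
= +24.818346875%.

+24.818%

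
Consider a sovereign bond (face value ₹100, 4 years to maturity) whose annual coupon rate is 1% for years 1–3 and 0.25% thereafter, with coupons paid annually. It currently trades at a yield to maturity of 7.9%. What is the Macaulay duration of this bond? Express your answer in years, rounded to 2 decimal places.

3.93 years

Periodic yield y = 0.079. Discount each cash flow and weight by its year:
  t   CF        PV=CF/(1+0.079)^t    t·PV
  1         1.00         0.9268         0.9268
  2         1.00         0.8589         1.7179
  3         1.00         0.7960         2.3881
  4       100.25        73.9603       295.8412
  Σ                     76.5420       300.8739
Price P = Σ PV = 76.5420.
Macaulay duration = Σ(t·PV) / P = 300.8739 / 76.5420 = 3.93083 years.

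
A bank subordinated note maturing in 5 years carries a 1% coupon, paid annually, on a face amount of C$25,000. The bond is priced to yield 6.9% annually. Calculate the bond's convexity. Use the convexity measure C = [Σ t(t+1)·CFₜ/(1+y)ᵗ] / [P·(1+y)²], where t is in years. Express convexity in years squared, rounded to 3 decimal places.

With y = 0.069:
  t   CF        PV=CF/(1+0.069)^t    t·PV        t(t+1)·PV
  1       250.00       233.8634       233.8634         467.7268
  2       250.00       218.7684       437.5368       1,312.6104
  3       250.00       204.6477       613.9431       2,455.7725
  4       250.00       191.4385       765.7538       3,828.7692
  5    25,250.00    18,087.2631    90,436.3156     542,617.8936
  Σ                 18,935.9811    92,487.4128     550,682.7726
P = 18,935.9811.
Convexity = Σ t(t+1)·PV / [P·(1+y)²] = 550,682.7726 / (18,935.9811 × 1.142761) = 25.44827.

25.448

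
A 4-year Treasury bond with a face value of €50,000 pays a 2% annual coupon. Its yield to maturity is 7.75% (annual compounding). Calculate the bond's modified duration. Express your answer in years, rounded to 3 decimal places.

3.590 years

Periodic yield y = 0.0775. First find Macaulay duration:
  t   CF        PV=CF/(1+0.0775)^t    t·PV
  1     1,000.00       928.0742       928.0742
  2     1,000.00       861.3218     1,722.6436
  3     1,000.00       799.3706     2,398.1118
  4    51,000.00    37,835.6379   151,342.5517
  Σ                 40,424.4046   156,391.3813
P = 40,424.4046; Macaulay duration = 156,391.3813 / 40,424.4046 = 3.86874 years.
Modified duration = D_Mac / (1 + y) = 3.86874 / 1.0775 = 3.59047 years.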